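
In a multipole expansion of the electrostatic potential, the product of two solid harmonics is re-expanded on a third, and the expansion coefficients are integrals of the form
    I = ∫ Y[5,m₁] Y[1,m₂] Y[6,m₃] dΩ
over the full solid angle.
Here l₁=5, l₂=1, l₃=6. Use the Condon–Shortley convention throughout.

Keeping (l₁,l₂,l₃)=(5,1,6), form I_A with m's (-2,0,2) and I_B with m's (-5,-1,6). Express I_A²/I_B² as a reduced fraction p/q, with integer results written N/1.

16/33

Same 5,1,6: normalisation and zero-m 3j drop out of the ratio.
A: Δ: 0! 10! 2! / 13! → 1/858; sum: t=0:+1/30240 = 1/30240; 3j²(5 1 6; -2 0 2) = Δ·Π!·Σ² = 16/429  (sign +1)
B: Δ: 0! 10! 2! / 13! → 1/858; sum: t=0:+1/7257600 = 1/7257600; 3j²(5 1 6; -5 -1 6) = Δ·Π!·Σ² = 1/13  (sign +1)
I_A²/I_B² = (16/429)/(1/13) = 16/33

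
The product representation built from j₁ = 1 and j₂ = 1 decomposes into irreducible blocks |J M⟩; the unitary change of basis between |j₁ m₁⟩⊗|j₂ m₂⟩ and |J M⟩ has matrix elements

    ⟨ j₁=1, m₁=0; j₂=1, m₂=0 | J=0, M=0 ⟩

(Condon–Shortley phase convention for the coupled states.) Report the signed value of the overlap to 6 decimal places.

−√(1/3) = -0.577350

triangle: 2!×0!×0!/3! = 2/6
(j±m)!: 1!×1!×1!×1!×0!×0! = 1
prefactor² = (2J+1)×Δ×N² = 1/3
  k=1: −1/(1!×1!×0!×0!×0!×0!) = -1
Σ = -1  ⇒  CG² = 1/3×(-1)² = 1/3
CG = −√(1/3) = -0.577350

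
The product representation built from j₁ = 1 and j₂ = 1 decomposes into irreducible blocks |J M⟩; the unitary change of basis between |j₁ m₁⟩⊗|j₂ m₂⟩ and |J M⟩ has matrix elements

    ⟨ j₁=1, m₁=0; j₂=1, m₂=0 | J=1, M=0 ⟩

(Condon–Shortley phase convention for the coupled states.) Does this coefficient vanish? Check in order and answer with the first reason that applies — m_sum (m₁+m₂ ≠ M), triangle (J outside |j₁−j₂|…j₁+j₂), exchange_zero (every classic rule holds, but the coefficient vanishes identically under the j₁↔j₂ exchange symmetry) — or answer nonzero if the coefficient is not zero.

exchange_zero

m-sum: m₁+m₂ = 0+0 = 0, M = 0  ✓
triangle: |j₁−j₂| = 0 ≤ J = 1 ≤ j₁+j₂ = 2  ✓
exchange: j₁=j₂ and m₁=m₂, and (−1)^(j₁+j₂−J) = (−1)^1 = −1 forces ⟨j₁m₁;j₂m₂|JM⟩ = −⟨j₂m₂;j₁m₁|JM⟩ = −⟨j₁m₁;j₂m₂|JM⟩ ⇒ the coefficient vanishes identically
Racah sum check: Σ_k collapses to 0 ⇒ CG = 0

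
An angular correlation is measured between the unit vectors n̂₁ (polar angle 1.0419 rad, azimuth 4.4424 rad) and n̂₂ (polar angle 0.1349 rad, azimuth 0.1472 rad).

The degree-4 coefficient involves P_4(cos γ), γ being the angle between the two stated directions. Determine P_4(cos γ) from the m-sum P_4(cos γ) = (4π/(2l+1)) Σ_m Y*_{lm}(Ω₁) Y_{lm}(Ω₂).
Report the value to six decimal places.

-0.210207

Addition theorem: P_4(cos γ) = (4π/9) Σ_m Y*_{lm}(Ω₁) Y_{lm}(Ω₂), m = −4…4:
  m=-4: (+0.115899-0.216850i) × (+0.000120-0.000080i) = -0.000003-0.000035i  (running Σ = -0.000003-0.000035i)
  m=-3: (+0.294375+0.280254i) × (+0.002728-0.001290i) = +0.001164+0.000385i  (running Σ = +0.001161+0.000349i)
  m=-2: (-0.167296+0.100277i) × (+0.034010-0.010312i) = -0.004656+0.005136i  (running Σ = -0.003495+0.005485i)
  m=-1: (+0.066941+0.241887i) × (+0.241568-0.035818i) = +0.024835+0.056035i  (running Σ = +0.021340+0.061520i)
  m=0: (-0.250636-0.000000i) × (+0.770958+0.000000i) = -0.193230-0.000000i  (running Σ = -0.171890+0.061520i)
  m=1: (-0.066941+0.241887i) × (-0.241568-0.035818i) = +0.024835-0.056035i  (running Σ = -0.147055+0.005485i)
  m=2: (-0.167296-0.100277i) × (+0.034010+0.010312i) = -0.004656-0.005136i  (running Σ = -0.151710+0.000349i)
  m=3: (-0.294375+0.280254i) × (-0.002728-0.001290i) = +0.001164-0.000385i  (running Σ = -0.150546-0.000035i)
  m=4: (+0.115899+0.216850i) × (+0.000120+0.000080i) = -0.000003+0.000035i  (running Σ = -0.150549-0.000000i)
Total Σ_m = -0.150549-0.000000i. Multiply by 1.396263: -0.210207-0.000000i. P_4(cos γ) = -0.210207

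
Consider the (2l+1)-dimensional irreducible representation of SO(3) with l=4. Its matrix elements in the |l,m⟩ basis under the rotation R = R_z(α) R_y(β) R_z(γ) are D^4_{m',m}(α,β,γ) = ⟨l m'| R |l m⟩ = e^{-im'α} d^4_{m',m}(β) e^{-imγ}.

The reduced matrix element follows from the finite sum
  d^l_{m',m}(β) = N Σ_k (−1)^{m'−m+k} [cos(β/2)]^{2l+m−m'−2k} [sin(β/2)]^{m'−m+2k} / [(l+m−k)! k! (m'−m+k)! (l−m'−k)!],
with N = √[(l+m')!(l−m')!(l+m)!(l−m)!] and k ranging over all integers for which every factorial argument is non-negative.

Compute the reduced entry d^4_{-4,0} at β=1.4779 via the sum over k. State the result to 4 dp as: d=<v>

d^4_{-4,0}(β=1.4779) via the finite sum:
c=cos(1.477900/2)=0.739176, s=sin(1.477900/2)=0.673512; N=√[1·40320·24·24]=4819.161753
Admissible k: 4..4 (factorial args all ≥0)
  k=4: (−1)^0·4819.1618/(576)·0.7392^4·0.6735^4 = +0.513952
d^4_{-4,0}(1.4779) = +0.513952

d=0.5140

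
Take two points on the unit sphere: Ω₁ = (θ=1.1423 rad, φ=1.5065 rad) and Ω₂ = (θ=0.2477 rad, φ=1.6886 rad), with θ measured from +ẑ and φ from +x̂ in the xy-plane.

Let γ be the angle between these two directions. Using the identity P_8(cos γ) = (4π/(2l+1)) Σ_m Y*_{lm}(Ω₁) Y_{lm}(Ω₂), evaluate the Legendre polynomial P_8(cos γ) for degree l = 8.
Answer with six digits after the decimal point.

0.261021

Addition theorem: P_8(cos γ) = (4π/17) Σ_m Y*_{lm}(Ω₁) Y_{lm}(Ω₂), m = −8…8:
  [-8]  conj(Y_{8,-8})(Ω₁) = 0.21026 - 0.11882j ; Y_{8,-8}(Ω₂) = 0.00000 - 0.00001j ; Δ = 0.00000 - 0.00000j
  [-7]  conj(Y_{8,-7})(Ω₁) = -0.19198 - 0.39735j ; Y_{8,-7}(Ω₂) = 0.00008 + 0.00007j ; Δ = 0.00001 - 0.00004j
  [-6]  conj(Y_{8,-6})(Ω₁) = -0.31398 + 0.12751j ; Y_{8,-6}(Ω₂) = -0.00081 + 0.00070j ; Δ = 0.00017 - 0.00032j
  [-5]  conj(Y_{8,-5})(Ω₁) = -0.02728 - 0.08190j ; Y_{8,-5}(Ω₂) = -0.00431 - 0.00644j ; Δ = -0.00041 + 0.00053j
  [-4]  conj(Y_{8,-4})(Ω₁) = -0.34743 + 0.09138j ; Y_{8,-4}(Ω₂) = 0.03701 - 0.01886j ; Δ = -0.01114 + 0.00993j
  [-3]  conj(Y_{8,-3})(Ω₁) = 0.01708 + 0.08747j ; Y_{8,-3}(Ω₂) = 0.05622 + 0.15239j ; Δ = -0.01237 + 0.00752j
  [-2]  conj(Y_{8,-2})(Ω₁) = -0.30988 + 0.04007j ; Y_{8,-2}(Ω₂) = -0.42274 + 0.10148j ; Δ = 0.12693 - 0.04839j
  [-1]  conj(Y_{8,-1})(Ω₁) = 0.00994 + 0.15446j ; Y_{8,-1}(Ω₂) = -0.07806 - 0.65956j ; Δ = 0.10110 - 0.01862j
  [+0]  conj(Y_{8,0})(Ω₁) = -0.29142 + 0.00000j ; Y_{8,0}(Ω₂) = 0.19035 + 0.00000j ; Δ = -0.05547 + 0.00000j
  [+1]  conj(Y_{8,1})(Ω₁) = -0.00994 + 0.15446j ; Y_{8,1}(Ω₂) = 0.07806 - 0.65956j ; Δ = 0.10110 + 0.01862j
  [+2]  conj(Y_{8,2})(Ω₁) = -0.30988 - 0.04007j ; Y_{8,2}(Ω₂) = -0.42274 - 0.10148j ; Δ = 0.12693 + 0.04839j
  [+3]  conj(Y_{8,3})(Ω₁) = -0.01708 + 0.08747j ; Y_{8,3}(Ω₂) = -0.05622 + 0.15239j ; Δ = -0.01237 - 0.00752j
  [+4]  conj(Y_{8,4})(Ω₁) = -0.34743 - 0.09138j ; Y_{8,4}(Ω₂) = 0.03701 + 0.01886j ; Δ = -0.01114 - 0.00993j
  [+5]  conj(Y_{8,5})(Ω₁) = 0.02728 - 0.08190j ; Y_{8,5}(Ω₂) = 0.00431 - 0.00644j ; Δ = -0.00041 - 0.00053j
  [+6]  conj(Y_{8,6})(Ω₁) = -0.31398 - 0.12751j ; Y_{8,6}(Ω₂) = -0.00081 - 0.00070j ; Δ = 0.00017 + 0.00032j
  [+7]  conj(Y_{8,7})(Ω₁) = 0.19198 - 0.39735j ; Y_{8,7}(Ω₂) = -0.00008 + 0.00007j ; Δ = 0.00001 + 0.00004j
  [+8]  conj(Y_{8,8})(Ω₁) = 0.21026 + 0.11882j ; Y_{8,8}(Ω₂) = 0.00000 + 0.00001j ; Δ = 0.00000 + 0.00000j
Σ over m = 0.35311 - 0.00000j; ×(4π/17) → 0.26102 - 0.00000j. Real part: 0.261021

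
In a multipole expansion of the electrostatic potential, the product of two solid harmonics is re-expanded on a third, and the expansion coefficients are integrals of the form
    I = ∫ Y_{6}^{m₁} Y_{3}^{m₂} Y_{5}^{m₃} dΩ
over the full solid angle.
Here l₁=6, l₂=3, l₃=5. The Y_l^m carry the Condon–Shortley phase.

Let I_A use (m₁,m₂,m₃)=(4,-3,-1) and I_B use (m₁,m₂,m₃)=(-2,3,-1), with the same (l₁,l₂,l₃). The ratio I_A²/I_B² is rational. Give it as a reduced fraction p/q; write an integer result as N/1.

l's match ⇒ only the (l;m) 3-j factors differ between A and B.
A: triangle coeff Δ(6,3,5) = 1/675675; Σ_t [0,0]: t=0:+1/69120 = 1/69120; (3j)²=4/143 [(6 3 5; 4 -3 -1)], sign=+1
B: triangle coeff Δ(6,3,5) = 1/675675; Σ_t [4,4]: t=4:+1/27648 = 1/27648; (3j)²=10/429 [(6 3 5; -2 3 -1)], sign=+1
I_A²/I_B² = (4/143)/(10/429) = 6/5

6/5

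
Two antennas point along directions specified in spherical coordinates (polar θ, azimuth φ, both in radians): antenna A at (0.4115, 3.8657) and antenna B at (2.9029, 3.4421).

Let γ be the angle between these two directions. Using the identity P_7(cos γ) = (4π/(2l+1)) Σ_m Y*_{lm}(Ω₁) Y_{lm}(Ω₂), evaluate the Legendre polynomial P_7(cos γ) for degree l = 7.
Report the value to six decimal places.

Addition theorem: P_7(cos γ) = (4π/15) Σ_m Y*_{lm}(Ω₁) Y_{lm}(Ω₂), m = −7…7:
  m=-7: (-0.00029 + 0.00077j) × (0.00001 + 0.00002j) = -0.00000 + 0.00000j  (running Σ = -0.00000 + 0.00000j)
  m=-6: (-0.00252 - 0.00655j) × (0.00007 + 0.00031j) = 0.00000 - 0.00000j  (running Σ = 0.00000 - 0.00000j)
  m=-5: (0.03307 + 0.01717j) × (-0.00021 + 0.00305j) = -0.00006 + 0.00010j  (running Σ = -0.00006 + 0.00010j)
  m=-4: (-0.13227 + 0.03309j) × (-0.00745 + 0.01927j) = 0.00035 - 0.00280j  (running Σ = 0.00029 - 0.00270j)
  m=-3: (0.19416 - 0.28288j) × (-0.06182 + 0.07815j) = 0.01010 + 0.03266j  (running Σ = 0.01039 + 0.02996j)
  m=-2: (0.06593 + 0.53514j) × (-0.27060 + 0.18553j) = -0.11713 - 0.13258j  (running Σ = -0.10673 - 0.10262j)
  m=-1: (-0.25646 - 0.22681j) × (-0.60948 + 0.18887j) = 0.19915 + 0.08979j  (running Σ = 0.09241 - 0.01282j)
  m=0: (-0.31981 + 0.00000j) × (-0.37863 + 0.00000j) = 0.12109 + 0.00000j  (running Σ = 0.21350 - 0.01282j)
  m=1: (0.25646 - 0.22681j) × (0.60948 + 0.18887j) = 0.19915 - 0.08979j  (running Σ = 0.41265 - 0.10262j)
  m=2: (0.06593 - 0.53514j) × (-0.27060 - 0.18553j) = -0.11713 + 0.13258j  (running Σ = 0.29552 + 0.02996j)
  m=3: (-0.19416 - 0.28288j) × (0.06182 + 0.07815j) = 0.01010 - 0.03266j  (running Σ = 0.30562 - 0.00270j)
  m=4: (-0.13227 - 0.03309j) × (-0.00745 - 0.01927j) = 0.00035 + 0.00280j  (running Σ = 0.30597 + 0.00010j)
  m=5: (-0.03307 + 0.01717j) × (0.00021 + 0.00305j) = -0.00006 - 0.00010j  (running Σ = 0.30591 - 0.00000j)
  m=6: (-0.00252 + 0.00655j) × (0.00007 - 0.00031j) = 0.00000 + 0.00000j  (running Σ = 0.30591 + 0.00000j)
  m=7: (0.00029 + 0.00077j) × (-0.00001 + 0.00002j) = -0.00000 - 0.00000j  (running Σ = 0.30591 + 0.00000j)
Accumulated sum 0.30591 + 0.00000j; after 4π/(2l+1) scaling, 0.25628 + 0.00000j ⇒ P_7 = 0.256282

0.256282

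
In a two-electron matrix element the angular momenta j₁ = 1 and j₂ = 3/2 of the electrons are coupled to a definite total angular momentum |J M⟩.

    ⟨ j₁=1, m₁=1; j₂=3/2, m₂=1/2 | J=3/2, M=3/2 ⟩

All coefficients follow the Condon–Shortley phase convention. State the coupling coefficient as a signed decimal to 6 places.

+0.632456

√[4·1!1!2!/5! · 2!0!2!1!3!0!] = √(8/5)
  +(−1)^0/∏(0,1,0,2,1,0)! = 1/2  (running 1/2)
⟨..|..⟩ = √(8/5)·(1/2) = +0.632456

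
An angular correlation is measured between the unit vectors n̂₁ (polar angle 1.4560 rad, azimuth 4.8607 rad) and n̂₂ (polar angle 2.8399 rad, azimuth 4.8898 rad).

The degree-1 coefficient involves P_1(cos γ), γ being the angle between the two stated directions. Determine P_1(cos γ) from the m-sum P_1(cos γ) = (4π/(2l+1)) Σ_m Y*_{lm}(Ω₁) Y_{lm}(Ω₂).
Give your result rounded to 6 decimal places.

Summing Y*_{l m}(θ₁,φ₁)·Y_{l m}(θ₂,φ₂) over m ∈ [−1, 1]; prefactor 4π/(2·1+1) = 4.188790:
  [-1]  conj(Y_{1,-1})(Ω₁) = +0.050717-0.339452i ; Y_{1,-1}(Ω₂) = +0.018117+0.101048i ; Δ = +0.035220-0.001025i
  [+0]  conj(Y_{1,0})(Ω₁) = +0.055967-0.000000i ; Y_{1,0}(Ω₂) = -0.466535+0.000000i ; Δ = -0.026110+0.000000i
  [+1]  conj(Y_{1,1})(Ω₁) = -0.050717-0.339452i ; Y_{1,1}(Ω₂) = -0.018117+0.101048i ; Δ = +0.035220+0.001025i
Total Σ_m = +0.044329+0.000000i. Multiply by 4.188790: +0.185685+0.000000i. P_1(cos γ) = 0.185685

0.185685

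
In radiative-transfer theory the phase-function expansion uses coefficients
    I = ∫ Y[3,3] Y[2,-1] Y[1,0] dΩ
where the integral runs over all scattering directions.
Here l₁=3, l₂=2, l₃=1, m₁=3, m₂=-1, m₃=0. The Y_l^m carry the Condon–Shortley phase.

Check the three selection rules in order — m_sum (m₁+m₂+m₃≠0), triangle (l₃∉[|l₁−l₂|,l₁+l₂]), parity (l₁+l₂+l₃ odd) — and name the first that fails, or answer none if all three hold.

m_sum

m₁+m₂+m₃ = 3 − 1 + 0 = 2  ✗
triangle: |3−2|=1 ≤ l₃=1 ≤ 3+2=5
parity: l₁+l₂+l₃ = 6 is even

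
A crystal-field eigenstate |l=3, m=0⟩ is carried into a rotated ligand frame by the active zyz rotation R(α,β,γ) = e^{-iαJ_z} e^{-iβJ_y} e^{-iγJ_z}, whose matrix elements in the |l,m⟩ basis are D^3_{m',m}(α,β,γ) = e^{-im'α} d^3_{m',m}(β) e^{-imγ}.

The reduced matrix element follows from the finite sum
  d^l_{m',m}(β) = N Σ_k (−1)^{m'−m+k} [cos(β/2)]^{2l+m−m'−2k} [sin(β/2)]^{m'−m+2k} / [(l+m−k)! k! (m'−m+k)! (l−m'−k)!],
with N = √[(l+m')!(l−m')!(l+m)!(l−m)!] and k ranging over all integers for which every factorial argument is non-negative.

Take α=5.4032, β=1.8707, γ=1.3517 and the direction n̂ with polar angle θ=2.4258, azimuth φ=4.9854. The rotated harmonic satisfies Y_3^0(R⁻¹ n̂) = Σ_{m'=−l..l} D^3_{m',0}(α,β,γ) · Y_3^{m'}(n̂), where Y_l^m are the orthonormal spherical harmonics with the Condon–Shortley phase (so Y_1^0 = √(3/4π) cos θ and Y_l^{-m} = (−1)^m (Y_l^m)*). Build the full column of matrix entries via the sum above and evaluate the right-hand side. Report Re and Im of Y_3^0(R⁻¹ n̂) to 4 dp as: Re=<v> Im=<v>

Re=0.0497 Im=0.0000

Need the full column D^3_{m',0} for m'=−3..3 at α=5.4032, β=1.8707, γ=1.3517.
cos(β/2)=0.593537, sin(β/2)=0.804807
d^3_{-3,0}: single k=3 term ⇒ +0.487453;  D = -0.427397-0.234397i
d^3_{-2,0}: k∈[2..3] ⇒ +0.440286 -0.809511 = -0.369225;  D = +0.069432+0.362638i
d^3_{-1,0}: k∈[1..3] ⇒ +0.205362 -1.132739 +0.694219 = -0.233157;  D = -0.148559+0.179701i
d^3_{0,0}: k∈[0..3] ⇒ +0.043721 -0.723463 +1.330162 -0.271738 = +0.378681;  D = +0.378681+0.000000i
d^3_{1,0}: k∈[0..2] ⇒ -0.205362 +1.132739 -0.694219 = +0.233157;  D = +0.148559+0.179701i
d^3_{2,0}: k∈[0..1] ⇒ +0.440286 -0.809511 = -0.369225;  D = +0.069432-0.362638i
d^3_{3,0}: single k=0 term ⇒ -0.487453;  D = +0.427397-0.234397i
Y_3^{m'}(θ=2.4258,φ=4.9854) and Σ D·Y over m':
  (-0.4274-0.2344i)·(-0.0861-0.0805i)  (+0.0694+0.3626i)·(+0.2838-0.1724i)  (-0.1486+0.1797i)·(+0.1056+0.3772i)  (+0.3787+0.0000i)·(+0.0431+0.0000i)  (+0.1486+0.1797i)·(-0.1056+0.3772i)  (+0.0694-0.3626i)·(+0.2838+0.1724i)  (+0.4274-0.2344i)·(+0.0861-0.0805i)
Y_3^0(R⁻¹ n̂) = +0.049739-0.000000i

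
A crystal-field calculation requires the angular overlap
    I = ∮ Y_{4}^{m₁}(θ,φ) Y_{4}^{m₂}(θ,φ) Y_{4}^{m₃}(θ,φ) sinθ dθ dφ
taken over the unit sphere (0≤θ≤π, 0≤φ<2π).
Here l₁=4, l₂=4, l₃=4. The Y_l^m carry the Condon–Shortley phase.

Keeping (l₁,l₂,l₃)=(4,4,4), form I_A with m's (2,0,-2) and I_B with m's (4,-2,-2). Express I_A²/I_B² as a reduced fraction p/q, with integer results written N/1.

121/630

Shared (l₁,l₂,l₃)=(4,4,4): N and (l;000)² cancel in I_A²/I_B².
A: Δ = 4!·4!·4!/13! = 1/450450; Racah Σ t=0..2: t=0:+1/2304 t=1:−1/216 t=2:+1/384 = -11/6912; ⇒ 3j(4 4 4; 2 0 -2)² = 11/1638, sgn -1
B: Δ = 4!·4!·4!/13! = 1/450450; Racah Σ t=0..0: t=0:+1/2304 = 1/2304; ⇒ 3j(4 4 4; 4 -2 -2)² = 5/143, sgn +1
I_A²/I_B² = (11/1638)/(5/143) = 121/630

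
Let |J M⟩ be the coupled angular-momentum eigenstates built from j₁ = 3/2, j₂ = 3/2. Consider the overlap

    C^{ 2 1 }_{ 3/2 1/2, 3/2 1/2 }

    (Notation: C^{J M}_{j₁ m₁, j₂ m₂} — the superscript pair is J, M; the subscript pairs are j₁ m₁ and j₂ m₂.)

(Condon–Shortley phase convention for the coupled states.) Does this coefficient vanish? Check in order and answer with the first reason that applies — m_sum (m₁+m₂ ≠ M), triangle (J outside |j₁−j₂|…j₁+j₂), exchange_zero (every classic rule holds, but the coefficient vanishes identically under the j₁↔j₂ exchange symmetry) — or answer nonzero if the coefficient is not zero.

exchange_zero

m-sum: m₁+m₂ = 1/2+1/2 = 1, M = 1  ✓
triangle: |j₁−j₂| = 0 ≤ J = 2 ≤ j₁+j₂ = 3  ✓
exchange: j₁=j₂ and m₁=m₂, and (−1)^(j₁+j₂−J) = (−1)^1 = −1 forces ⟨j₁m₁;j₂m₂|JM⟩ = −⟨j₂m₂;j₁m₁|JM⟩ = −⟨j₁m₁;j₂m₂|JM⟩ ⇒ the coefficient vanishes identically
Racah sum check: Σ_k collapses to 0 ⇒ CG = 0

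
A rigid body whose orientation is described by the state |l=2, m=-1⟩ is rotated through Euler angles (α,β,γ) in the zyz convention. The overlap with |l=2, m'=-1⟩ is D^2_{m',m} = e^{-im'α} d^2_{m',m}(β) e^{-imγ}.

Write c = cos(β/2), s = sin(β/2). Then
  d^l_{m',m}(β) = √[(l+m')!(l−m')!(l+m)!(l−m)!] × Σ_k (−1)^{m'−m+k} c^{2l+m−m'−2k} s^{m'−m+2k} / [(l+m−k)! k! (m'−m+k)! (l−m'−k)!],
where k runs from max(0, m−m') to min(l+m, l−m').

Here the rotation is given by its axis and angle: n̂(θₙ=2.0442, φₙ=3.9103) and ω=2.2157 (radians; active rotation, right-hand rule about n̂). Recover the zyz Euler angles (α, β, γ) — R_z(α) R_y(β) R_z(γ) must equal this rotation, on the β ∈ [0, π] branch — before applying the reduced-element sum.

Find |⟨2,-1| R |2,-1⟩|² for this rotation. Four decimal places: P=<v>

Axis–angle → zyz. n̂ = (sinθₙcosφₙ, sinθₙsinφₙ, cosθₙ) = (-0.639756, -0.618749, -0.455918), ω = 2.2157.
R = I cosω + sinω [n̂]ₓ + (1−cosω) n̂n̂ᵀ gives
  R = [+0.054199, +0.998152, -0.027468; +0.269451, +0.011868, +0.962941; +0.961488, -0.059592, -0.268310]
β = atan2(√(R₁₃²+R₂₃²), R₃₃) = 1.842435; α = atan2(R₂₃, R₁₃) mod 2π = 1.599314; γ = atan2(R₃₂, −R₃₁) mod 2π = 3.203492
First d^2_{-1,-1}(β=1.8424), then the phase factors e^{-i(-1)α} and e^{-i(-1)γ}:
With c≡cos(β/2)=0.604851 and s≡sin(β/2)=0.796338, N=[1·6·1·6]^{1/2}=6.000000
The bounds max(0,m−m')=0 and min(l+m,l−m')=1 give 2 terms
  k=0: (−1)^0·6.0000/(6)·0.6049^4·0.7963^0 = +0.133843
  k=1: (−1)^1·6.0000/(2)·0.6049^2·0.7963^2 = -0.696007
d^2_{-1,-1}(1.8424) = +0.133843 -0.696007 = -0.562165
|D^2_{-1,-1}|² = |d^2_{-1,-1}(β)|² = (-0.562165)² = 0.316029 (the z-rotation phases have unit modulus)

P=0.3160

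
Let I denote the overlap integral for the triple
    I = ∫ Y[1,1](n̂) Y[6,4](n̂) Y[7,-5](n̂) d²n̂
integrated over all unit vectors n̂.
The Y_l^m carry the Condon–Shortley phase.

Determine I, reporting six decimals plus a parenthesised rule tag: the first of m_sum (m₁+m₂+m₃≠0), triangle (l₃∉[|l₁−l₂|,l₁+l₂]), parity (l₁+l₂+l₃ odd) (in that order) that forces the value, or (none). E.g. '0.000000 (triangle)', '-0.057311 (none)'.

-0.284256 (none)

Checks pass: Σm=0; 14 even; l₃=7∈[5,7].
(2·1+1)(2·6+1)(2·7+1) = 585
Δ: 0! 2! 12! / 15! → 1/1365
sum: t=0:+1/518400 = 1/518400
3j²(1 6 7; 0 0 0) = Δ·Π!·Σ² = 7/195  (sign -1)
sum: t=0:+1/14515200 = 1/14515200
3j²(1 6 7; 1 4 -5) = Δ·Π!·Σ² = 22/455  (sign +1)
combine: 4πI² = 585·7/195·22/455 = 66/65
take √, sign -1: I = -0.28425647
No selection rule forces the value: the integral is nonzero (none).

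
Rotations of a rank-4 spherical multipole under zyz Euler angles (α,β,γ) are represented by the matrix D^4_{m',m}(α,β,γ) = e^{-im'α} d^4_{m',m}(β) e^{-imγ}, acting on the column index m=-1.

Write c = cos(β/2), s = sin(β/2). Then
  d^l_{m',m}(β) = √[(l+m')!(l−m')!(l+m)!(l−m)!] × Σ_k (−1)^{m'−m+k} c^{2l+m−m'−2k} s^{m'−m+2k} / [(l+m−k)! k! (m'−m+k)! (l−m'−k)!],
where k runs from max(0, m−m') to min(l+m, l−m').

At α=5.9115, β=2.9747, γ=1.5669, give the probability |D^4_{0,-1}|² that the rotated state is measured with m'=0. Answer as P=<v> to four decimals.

P=0.1215

D^4_{0,-1}(5.9115,2.9747,1.5669) = e^{-i·0·5.9115}·d^4_{0,-1}(2.9747)·e^{-i·-1·1.5669}. Compute d first:
Half-angle: c=0.083350, s=0.996520. N=√(24·24·6·120)=643.987578
Admissible k: 0..3 (factorial args all ≥0)
  k=0: (−1)^1·643.9876/(144)·0.0833^7·0.9965^1 = -0.000000
  k=1: (−1)^2·643.9876/(24)·0.0833^5·0.9965^3 = +0.000107
  k=2: (−1)^3·643.9876/(24)·0.0833^3·0.9965^5 = -0.015269
  k=3: (−1)^4·643.9876/(144)·0.0833^1·0.9965^7 = +0.363765
d^4_{0,-1}(2.9747) = -0.000000 +0.000107 -0.015269 +0.363765 = +0.348603
|D^4_{0,-1}|² = |d^4_{0,-1}(β)|² = (+0.348603)² = 0.121524 (the z-rotation phases have unit modulus)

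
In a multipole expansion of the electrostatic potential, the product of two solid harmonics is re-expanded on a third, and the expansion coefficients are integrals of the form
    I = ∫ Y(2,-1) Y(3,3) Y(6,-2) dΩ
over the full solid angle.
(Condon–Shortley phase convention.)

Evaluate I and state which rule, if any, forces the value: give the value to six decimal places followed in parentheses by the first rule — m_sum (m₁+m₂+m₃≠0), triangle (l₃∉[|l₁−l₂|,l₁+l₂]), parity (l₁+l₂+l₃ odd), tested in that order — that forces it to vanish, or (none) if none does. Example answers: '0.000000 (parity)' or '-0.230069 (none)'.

|2−3|≤6≤2+3 violated ⇒ I = 0

0.000000 (triangle)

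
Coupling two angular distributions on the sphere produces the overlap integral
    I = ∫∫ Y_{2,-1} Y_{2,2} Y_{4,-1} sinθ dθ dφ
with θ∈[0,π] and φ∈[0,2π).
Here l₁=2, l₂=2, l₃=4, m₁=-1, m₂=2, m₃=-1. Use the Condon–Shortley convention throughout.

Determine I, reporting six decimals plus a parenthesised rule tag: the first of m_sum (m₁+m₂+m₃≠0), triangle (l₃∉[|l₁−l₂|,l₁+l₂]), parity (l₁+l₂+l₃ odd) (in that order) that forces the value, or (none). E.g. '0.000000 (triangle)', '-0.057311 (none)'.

Checks pass: Σm=0; 8 even; l₃=4∈[0,4].
(2·2+1)(2·2+1)(2·4+1) = 225
Δ: 0! 4! 4! / 9! → 1/630
sum: t=0:+1/16 = 1/16
3j²(2 2 4; 0 0 0) = Δ·Π!·Σ² = 2/35  (sign +1)
sum: t=0:+1/144 = 1/144
3j²(2 2 4; -1 2 -1) = Δ·Π!·Σ² = 1/126  (sign -1)
combine: 4πI² = 225·2/35·1/126 = 5/49
take √, sign -1: I = -0.09011188
No selection rule forces the value: the integral is nonzero (none).

-0.090112 (none)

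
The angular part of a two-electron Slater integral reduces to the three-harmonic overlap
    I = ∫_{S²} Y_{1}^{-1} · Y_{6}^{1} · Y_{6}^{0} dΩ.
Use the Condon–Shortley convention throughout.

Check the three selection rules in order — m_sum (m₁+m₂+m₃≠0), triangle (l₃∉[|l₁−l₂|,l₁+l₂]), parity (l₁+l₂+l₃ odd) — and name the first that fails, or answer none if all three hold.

parity

azimuthal sum: -1 + 1 + 0 = 0  ✓
5 ≤ 6 ≤ 7 (triangle on l)  ✓
L = 1 + 6 + 6 = 13 (odd)  ✗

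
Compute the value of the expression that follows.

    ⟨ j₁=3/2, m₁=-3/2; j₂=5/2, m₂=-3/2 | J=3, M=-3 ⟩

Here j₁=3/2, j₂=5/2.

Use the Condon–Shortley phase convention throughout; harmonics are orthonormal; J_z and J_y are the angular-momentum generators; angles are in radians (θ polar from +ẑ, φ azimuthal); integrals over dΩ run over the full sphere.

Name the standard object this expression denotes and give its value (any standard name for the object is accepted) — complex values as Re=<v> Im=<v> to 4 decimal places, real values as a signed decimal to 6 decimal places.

This is a Clebsch–Gordan (vector-coupling) coefficient.
j₁+j₂−J=1  J+j₁−j₂=2  J−j₁+j₂=4  j₁+j₂+J+1=8
(j₁±m₁, j₂±m₂, J±M) = (0,3,1,4,0,6)
P² = 864
sum k=1..1:
  [1] −1/48 = -1/48
S = -1/48
C² = P²·S² = 3/8 ; C = -0.612372

Clebsch–Gordan coefficient, −√(3/8) ≈ -0.612372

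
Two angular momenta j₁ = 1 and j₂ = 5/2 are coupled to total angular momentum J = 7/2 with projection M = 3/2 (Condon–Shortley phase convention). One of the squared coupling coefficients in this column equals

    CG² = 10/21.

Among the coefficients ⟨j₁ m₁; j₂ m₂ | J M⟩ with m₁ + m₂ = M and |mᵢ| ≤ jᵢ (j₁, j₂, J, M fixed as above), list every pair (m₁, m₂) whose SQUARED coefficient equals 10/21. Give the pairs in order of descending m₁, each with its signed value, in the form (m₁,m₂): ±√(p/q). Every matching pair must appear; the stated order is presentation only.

(1,1/2): +√(10/21); (0,3/2): +√(10/21)

Admissible pairs with m₁+m₂ = M = 3/2: (-1,5/2), (0,3/2), (1,1/2)
  (m₁,m₂)=(1,1/2): CG² = 10/21, CG = +√(10/21)   ← matches the target
  (m₁,m₂)=(0,3/2): CG² = 10/21, CG = +√(10/21)   ← matches the target
  (m₁,m₂)=(-1,5/2): CG² = 1/21, CG = +√(1/21)
Pairs with CG² = 10/21: (1,1/2): +√(10/21); (0,3/2): +√(10/21)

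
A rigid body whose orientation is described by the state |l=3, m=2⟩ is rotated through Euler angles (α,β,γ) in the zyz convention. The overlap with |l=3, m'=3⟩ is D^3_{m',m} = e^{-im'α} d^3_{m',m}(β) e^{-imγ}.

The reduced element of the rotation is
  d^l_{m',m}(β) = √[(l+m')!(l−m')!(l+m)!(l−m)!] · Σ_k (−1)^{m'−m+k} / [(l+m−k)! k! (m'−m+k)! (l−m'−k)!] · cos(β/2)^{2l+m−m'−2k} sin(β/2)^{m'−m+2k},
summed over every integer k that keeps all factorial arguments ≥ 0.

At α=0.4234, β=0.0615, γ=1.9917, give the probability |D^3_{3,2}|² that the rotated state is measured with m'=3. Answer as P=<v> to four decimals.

D^3_{3,2}(0.4234,0.0615,1.9917) = e^{-i·3·0.4234}·d^3_{3,2}(0.0615)·e^{-i·2·1.9917}. Compute d first:
With c≡cos(β/2)=0.999527 and s≡sin(β/2)=0.030745, N=[720·1·120·1]^{1/2}=293.938769
k∈{0} keeps every argument non-negative
  k=0: (−1)^1·293.9388/(120)·0.9995^5·0.0307^1 = -0.075132
d^3_{3,2}(0.0615) = -0.075132
|D^3_{3,2}|² = |d^3_{3,2}(β)|² = (-0.075132)² = 0.005645 (the z-rotation phases have unit modulus)

P=0.0056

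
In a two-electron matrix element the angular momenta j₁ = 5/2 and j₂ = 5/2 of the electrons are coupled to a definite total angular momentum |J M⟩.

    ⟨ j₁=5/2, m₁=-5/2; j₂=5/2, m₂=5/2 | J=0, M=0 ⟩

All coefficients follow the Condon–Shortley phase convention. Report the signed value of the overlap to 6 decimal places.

−√(1/6) = -0.408248

√[1·5!0!0!/6! · 0!5!5!0!0!0!] = √(2400)
  +(−1)^5/∏(5,0,0,0,0,0)! = -1/120  (running -1/120)
⟨..|..⟩ = √(2400)·(-1/120) = -0.408248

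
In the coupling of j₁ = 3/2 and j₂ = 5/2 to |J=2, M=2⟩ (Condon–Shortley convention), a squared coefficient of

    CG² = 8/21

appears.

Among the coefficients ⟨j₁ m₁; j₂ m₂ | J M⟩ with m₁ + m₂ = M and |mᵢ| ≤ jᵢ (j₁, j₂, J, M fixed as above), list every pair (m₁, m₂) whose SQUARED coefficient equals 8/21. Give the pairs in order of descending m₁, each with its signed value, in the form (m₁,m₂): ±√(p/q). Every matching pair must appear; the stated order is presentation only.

(1/2,3/2): −√(8/21)

Admissible pairs with m₁+m₂ = M = 2: (-1/2,5/2), (1/2,3/2), (3/2,1/2)
  (m₁,m₂)=(3/2,1/2): CG² = 1/7, CG = +√(1/7)
  (m₁,m₂)=(1/2,3/2): CG² = 8/21, CG = −√(8/21)   ← matches the target
  (m₁,m₂)=(-1/2,5/2): CG² = 10/21, CG = +√(10/21)
Pairs with CG² = 8/21: (1/2,3/2): −√(8/21)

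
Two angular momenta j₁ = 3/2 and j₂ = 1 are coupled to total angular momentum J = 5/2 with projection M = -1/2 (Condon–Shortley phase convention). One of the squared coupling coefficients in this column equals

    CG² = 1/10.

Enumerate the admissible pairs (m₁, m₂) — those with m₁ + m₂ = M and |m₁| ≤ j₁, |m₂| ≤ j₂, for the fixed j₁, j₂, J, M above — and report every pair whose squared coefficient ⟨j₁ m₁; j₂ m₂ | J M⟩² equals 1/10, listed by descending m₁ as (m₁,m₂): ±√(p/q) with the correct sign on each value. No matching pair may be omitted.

(-3/2,1): +√(1/10)

Admissible pairs with m₁+m₂ = M = -1/2: (-3/2,1), (-1/2,0), (1/2,-1)
  (m₁,m₂)=(1/2,-1): CG² = 3/10, CG = +√(3/10)
  (m₁,m₂)=(-1/2,0): CG² = 3/5, CG = +√(3/5)
  (m₁,m₂)=(-3/2,1): CG² = 1/10, CG = +√(1/10)   ← matches the target
Pairs with CG² = 1/10: (-3/2,1): +√(1/10)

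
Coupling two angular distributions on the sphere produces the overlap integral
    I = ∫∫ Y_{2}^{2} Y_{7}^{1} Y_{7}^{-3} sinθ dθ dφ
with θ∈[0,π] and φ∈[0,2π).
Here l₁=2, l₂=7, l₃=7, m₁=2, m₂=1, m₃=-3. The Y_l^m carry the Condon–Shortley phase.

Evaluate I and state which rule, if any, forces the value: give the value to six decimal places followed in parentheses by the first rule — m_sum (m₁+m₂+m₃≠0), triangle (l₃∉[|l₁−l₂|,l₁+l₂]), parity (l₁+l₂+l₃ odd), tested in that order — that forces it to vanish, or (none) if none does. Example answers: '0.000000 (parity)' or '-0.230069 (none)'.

0.181642 (none)

Checks pass: Σm=0; 16 even; l₃=7∈[5,9].
(2·2+1)(2·7+1)(2·7+1) = 1125
Δ: 2! 2! 12! / 17! → 1/185640
sum: t=0:+1/2419200 t=1:−1/518400 t=2:+1/2419200 = -1/907200
3j²(2 7 7; 0 0 0) = Δ·Π!·Σ² = 56/3315  (sign +1)
sum: t=0:+1/3870720 = 1/3870720
3j²(2 7 7; 2 1 -3) = Δ·Π!·Σ² = 135/6188  (sign +1)
combine: 4πI² = 1125·56/3315·135/6188 = 20250/48841
take √, sign +1: I = 0.18164160
No selection rule forces the value: the integral is nonzero (none).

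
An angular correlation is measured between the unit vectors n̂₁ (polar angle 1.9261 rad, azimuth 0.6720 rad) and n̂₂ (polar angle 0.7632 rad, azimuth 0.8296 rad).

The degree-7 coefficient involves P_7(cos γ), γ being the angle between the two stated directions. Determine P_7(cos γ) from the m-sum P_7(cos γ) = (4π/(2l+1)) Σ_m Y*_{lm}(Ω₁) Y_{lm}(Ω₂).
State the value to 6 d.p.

-0.042575

Addition theorem: P_7(cos γ) = (4π/15) Σ_m Y*_{lm}(Ω₁) Y_{lm}(Ω₂), m = −7…7:
  m=-7: Y*=-0.002671-0.318362i  Y=+0.033513+0.017277i  product +0.005411-0.010716i
  m=-6: Y*=+0.278067+0.343588i  Y=+0.038658+0.142328i  product -0.038153+0.052859i
  m=-5: Y*=-0.148735-0.033011i  Y=-0.179289+0.283202i  product +0.036016-0.036203i
  m=-4: Y*=-0.252961+0.123317i  Y=-0.451520+0.080674i  product +0.104268-0.076087i
  m=-3: Y*=+0.113580-0.238037i  Y=-0.218547-0.167106i  product -0.064600+0.033042i
  m=-2: Y*=-0.040689-0.176320i  Y=+0.016442+0.185501i  product +0.032039-0.010447i
  m=-1: Y*=+0.227212+0.180750i  Y=-0.250286+0.273452i  product -0.106295+0.016892i
  m=+0: Y*=+0.148902-0.000000i  Y=+0.079300+0.000000i  product +0.011808+0.000000i
  m=+1: Y*=-0.227212+0.180750i  Y=+0.250286+0.273452i  product -0.106295-0.016892i
  m=+2: Y*=-0.040689+0.176320i  Y=+0.016442-0.185501i  product +0.032039+0.010447i
  m=+3: Y*=-0.113580-0.238037i  Y=+0.218547-0.167106i  product -0.064600-0.033042i
  m=+4: Y*=-0.252961-0.123317i  Y=-0.451520-0.080674i  product +0.104268+0.076087i
  m=+5: Y*=+0.148735-0.033011i  Y=+0.179289+0.283202i  product +0.036016+0.036203i
  m=+6: Y*=+0.278067-0.343588i  Y=+0.038658-0.142328i  product -0.038153-0.052859i
  m=+7: Y*=+0.002671-0.318362i  Y=-0.033513+0.017277i  product +0.005411+0.010716i
Total Σ_m = -0.050820-0.000000i. Multiply by 0.837758: -0.042575-0.000000i. P_7(cos γ) = -0.042575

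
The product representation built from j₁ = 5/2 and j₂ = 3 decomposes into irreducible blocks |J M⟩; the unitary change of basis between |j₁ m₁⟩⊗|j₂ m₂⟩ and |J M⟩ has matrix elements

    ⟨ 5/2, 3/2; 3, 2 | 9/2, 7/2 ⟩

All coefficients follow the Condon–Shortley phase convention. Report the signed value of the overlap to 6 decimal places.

−√(1/99) ≈ -0.100504

triangle: 1!×4!×5!/11! = 2880/39916800
(j±m)!: 4!×1!×5!×1!×8!×1! = 116121600
prefactor² = (2J+1)×Δ×N² = 921600/11
  k=0: +1/(0!×1!×1!×5!×3!×0!) = 1/720
  k=1: −1/(1!×0!×0!×4!×4!×1!) = -1/576
Σ = -1/2880  ⇒  CG² = 921600/11×(-1/2880)² = 1/99
CG = −√(1/99) = -0.100504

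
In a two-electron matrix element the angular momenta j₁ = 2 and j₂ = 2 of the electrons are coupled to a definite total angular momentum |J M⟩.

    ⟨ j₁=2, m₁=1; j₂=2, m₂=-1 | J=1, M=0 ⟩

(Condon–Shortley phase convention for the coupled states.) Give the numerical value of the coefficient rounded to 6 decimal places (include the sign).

√[3·3!1!1!/6! · 3!1!1!3!1!1!] = √(9/10)
  +(−1)^0/∏(0,3,1,1,0,0)! = 1/6  (running 1/6)
  +(−1)^1/∏(1,2,0,0,1,1)! = -1/2  (running -1/3)
⟨..|..⟩ = √(9/10)·(-1/3) = -0.316228

−√(1/10) = -0.316228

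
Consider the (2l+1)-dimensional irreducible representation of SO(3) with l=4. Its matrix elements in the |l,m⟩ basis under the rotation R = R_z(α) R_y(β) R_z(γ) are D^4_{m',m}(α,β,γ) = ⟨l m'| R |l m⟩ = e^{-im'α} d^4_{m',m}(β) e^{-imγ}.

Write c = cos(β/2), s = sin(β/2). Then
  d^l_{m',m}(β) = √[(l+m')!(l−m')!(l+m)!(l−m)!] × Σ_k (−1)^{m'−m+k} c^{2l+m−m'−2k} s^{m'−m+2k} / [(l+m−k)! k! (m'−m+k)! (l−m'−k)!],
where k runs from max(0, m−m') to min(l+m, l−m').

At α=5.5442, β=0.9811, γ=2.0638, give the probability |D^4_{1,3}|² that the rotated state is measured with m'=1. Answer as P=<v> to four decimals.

P=0.1895

Split into d^4_{1,3}(β=0.9811) × two z-phases.
c=cos(0.981100/2)=0.882074, s=sin(0.981100/2)=0.471111; N=√[120·6·5040·1]=1904.940944
Admissible k: 2..3 (factorial args all ≥0)
  k=2: (−1)^0·1904.9409/(240)·0.8821^6·0.4711^2 = +0.829749
  k=3: (−1)^1·1904.9409/(144)·0.8821^4·0.4711^4 = -0.394487
d^4_{1,3}(0.9811) = +0.829749 -0.394487 = +0.435262
|D^4_{1,3}|² = |d^4_{1,3}(β)|² = (+0.435262)² = 0.189453 (the z-rotation phases have unit modulus)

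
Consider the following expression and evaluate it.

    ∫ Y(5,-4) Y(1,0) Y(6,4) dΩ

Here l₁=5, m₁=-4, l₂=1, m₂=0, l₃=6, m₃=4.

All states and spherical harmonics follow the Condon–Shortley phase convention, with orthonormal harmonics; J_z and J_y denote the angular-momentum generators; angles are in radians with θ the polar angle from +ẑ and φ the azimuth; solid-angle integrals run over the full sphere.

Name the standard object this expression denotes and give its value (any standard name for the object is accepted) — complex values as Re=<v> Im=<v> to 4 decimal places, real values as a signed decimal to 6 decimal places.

This is a Gaunt coefficient — the integral of a triple product of spherical harmonics over the sphere.
m-sum 0 ✓  L=12 even ✓  4≤6≤6 ✓
Π(2lᵢ+1) = 11×3×13 = 429
triangle coeff Δ(5,1,6) = 1/858
Σ_t [0,0]: t=0:+1/14400 = 1/14400
(3j)²=6/143 [(5 1 6; 0 0 0)], sign=+1
Σ_t [0,0]: t=0:+1/362880 = 1/362880
(3j)²=10/429 [(5 1 6; -4 0 4)], sign=+1
⇒ 4πI² = 60/143
I = (+1)√(60/143/(4π)) = 0.18272698

Gaunt coefficient, +0.182727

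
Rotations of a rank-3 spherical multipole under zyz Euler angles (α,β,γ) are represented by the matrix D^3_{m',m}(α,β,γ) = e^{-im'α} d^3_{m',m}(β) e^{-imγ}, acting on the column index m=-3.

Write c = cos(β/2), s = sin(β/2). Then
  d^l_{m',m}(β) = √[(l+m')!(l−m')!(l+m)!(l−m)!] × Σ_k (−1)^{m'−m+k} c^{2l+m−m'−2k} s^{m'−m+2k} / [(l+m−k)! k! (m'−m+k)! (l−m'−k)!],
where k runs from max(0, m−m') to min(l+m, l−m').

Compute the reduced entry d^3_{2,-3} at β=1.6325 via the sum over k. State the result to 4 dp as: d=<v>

d=-0.3445

d^3_{2,-3}(β=1.6325) via the finite sum:
c=cos(1.632500/2)=0.684958, s=sin(1.632500/2)=0.728582; N=√[120·1·1·720]=293.938769
k: max(0,(-3)−(2))=0 … min(3+(-3),3−(2))=0
  k=0: (−1)^5·293.9388/(120)·0.6850^1·0.7286^5 = -0.344455
d^3_{2,-3}(1.6325) = -0.344455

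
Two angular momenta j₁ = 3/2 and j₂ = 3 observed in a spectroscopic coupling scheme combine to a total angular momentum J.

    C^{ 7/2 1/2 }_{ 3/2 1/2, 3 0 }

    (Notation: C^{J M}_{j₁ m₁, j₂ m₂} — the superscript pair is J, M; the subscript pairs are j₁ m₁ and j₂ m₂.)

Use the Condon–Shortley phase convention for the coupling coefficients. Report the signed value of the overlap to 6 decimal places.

+0.308607  (= +√(2/21))

√[8·1!2!5!/9! · 2!1!3!3!4!3!] = √(384/7)
  +(−1)^0/∏(0,1,1,3,1,2)! = 1/12  (running 1/12)
  +(−1)^1/∏(1,0,0,2,2,3)! = -1/24  (running 1/24)
⟨..|..⟩ = √(384/7)·(1/24) = +0.308607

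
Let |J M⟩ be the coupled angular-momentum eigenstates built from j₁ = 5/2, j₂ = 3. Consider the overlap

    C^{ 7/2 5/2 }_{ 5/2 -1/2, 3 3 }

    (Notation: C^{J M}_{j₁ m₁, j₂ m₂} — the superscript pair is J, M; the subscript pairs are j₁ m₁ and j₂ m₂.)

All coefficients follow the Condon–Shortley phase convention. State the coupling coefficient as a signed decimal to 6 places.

+0.654654  (= +√(3/7))

√[8·2!3!4!/10! · 2!3!6!0!6!1!] = √(27648/7)
  +(−1)^2/∏(2,0,1,4,2,0)! = 1/96  (running 1/96)
⟨..|..⟩ = √(27648/7)·(1/96) = +0.654654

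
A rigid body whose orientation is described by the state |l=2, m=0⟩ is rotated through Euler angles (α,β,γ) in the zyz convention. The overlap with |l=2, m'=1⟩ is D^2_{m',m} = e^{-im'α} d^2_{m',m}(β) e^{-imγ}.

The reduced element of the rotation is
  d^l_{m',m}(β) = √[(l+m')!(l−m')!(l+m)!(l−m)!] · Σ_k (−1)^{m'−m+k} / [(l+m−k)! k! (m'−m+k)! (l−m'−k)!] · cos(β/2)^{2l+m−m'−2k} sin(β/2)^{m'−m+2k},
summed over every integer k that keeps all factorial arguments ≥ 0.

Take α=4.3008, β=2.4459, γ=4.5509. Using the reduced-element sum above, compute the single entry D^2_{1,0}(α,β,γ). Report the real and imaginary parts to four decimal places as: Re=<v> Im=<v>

D^2_{1,0}(4.3008,2.4459,4.5509) = e^{-i·1·4.3008}·d^2_{1,0}(2.4459)·e^{-i·0·4.5509}. Compute d first:
With c≡cos(β/2)=0.340874 and s≡sin(β/2)=0.940109, N=[6·1·2·2]^{1/2}=4.898979
Admissible k: 0..1 (factorial args all ≥0)
  k=0: (−1)^1·4.8990/(2)·0.3409^3·0.9401^1 = -0.091208
  k=1: (−1)^2·4.8990/(2)·0.3409^1·0.9401^3 = +0.693752
d^2_{1,0}(2.4459) = -0.091208 +0.693752 = +0.602543
Phases: e^{-i·(1)·4.3008}=-0.400066+0.916486i, e^{-i·(0)·4.5509}=+1.000000+0.000000i ⇒ D=-0.241057+0.552223i

Re=-0.2411 Im=0.5522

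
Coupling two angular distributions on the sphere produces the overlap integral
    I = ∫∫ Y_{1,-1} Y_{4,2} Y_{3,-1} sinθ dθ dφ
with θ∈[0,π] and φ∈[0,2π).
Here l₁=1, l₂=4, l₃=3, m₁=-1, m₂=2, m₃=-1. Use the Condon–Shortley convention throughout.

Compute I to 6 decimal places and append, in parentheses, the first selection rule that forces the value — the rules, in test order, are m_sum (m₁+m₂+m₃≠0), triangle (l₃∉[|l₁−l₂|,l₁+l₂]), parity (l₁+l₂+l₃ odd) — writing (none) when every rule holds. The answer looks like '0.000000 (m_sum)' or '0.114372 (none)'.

Rules hold: Σm=0, L=8 even, 3≤3≤5.
N = 3·9·7 = 189
Δ = 2!·0!·6!/9! = 1/252
Racah Σ t=1..1: t=1:−1/36 = -1/36
⇒ 3j(1 4 3; 0 0 0)² = 4/63, sgn +1
Racah Σ t=2..2: t=2:+1/96 = 1/96
⇒ 3j(1 4 3; -1 2 -1)² = 5/84, sgn +1
4πI² = N·(3j₀)²·(3jₘ)² = 5/7
I = +1·√(0.714286/4π) = 0.23841361
No selection rule forces the value: the integral is nonzero (none).

0.238414 (none)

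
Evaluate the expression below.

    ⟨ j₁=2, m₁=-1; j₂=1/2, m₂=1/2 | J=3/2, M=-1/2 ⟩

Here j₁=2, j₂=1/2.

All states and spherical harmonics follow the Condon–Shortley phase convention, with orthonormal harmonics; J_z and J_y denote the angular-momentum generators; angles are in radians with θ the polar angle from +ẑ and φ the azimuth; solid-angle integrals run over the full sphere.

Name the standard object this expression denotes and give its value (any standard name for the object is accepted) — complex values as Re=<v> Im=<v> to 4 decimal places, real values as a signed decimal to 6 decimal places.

This is a Clebsch–Gordan (vector-coupling) coefficient.
triangle: 1!*3!*0!/5! = 6/120
(j±m)!: 1!*3!*1!*0!*1!*2! = 12
prefactor² = (2J+1)*Δ*N² = 12/5
  k=1: −1/(1!*0!*2!*0!*1!*0!) = -1/2
Σ = -1/2  ⇒  CG² = 12/5*(-1/2)² = 3/5
CG = −√(3/5) = -0.774597

Clebsch–Gordan coefficient, −√(3/5) ≈ -0.774597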